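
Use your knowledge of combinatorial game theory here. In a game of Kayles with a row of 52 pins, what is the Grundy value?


Kayles: a move removes 1 or 2 adjacent pins from a contiguous row.
Removing pins from a row of k leaves two independent rows (a, b) with a + b = k - 1 (one pin) or a + b = k - 2 (two pins); an end removal gives a = 0.
By Sprague-Grundy, G(k) = mex{ G(a) XOR G(b) } over all these splits. G(0) = 0.
G(1): splits (0,0):0^0=0 -> mex({0}) = 1
G(2): splits (0,1):0^1=1 (0,0):0^0=0 -> mex({0, 1}) = 2
G(3): splits (0,2):0^2=2 (1,1):1^1=0 (0,1):0^1=1 -> mex({0, 1, 2}) = 3
G(4): splits (0,3):0^3=3 (1,2):1^2=3 (0,2):0^2=2 (1,1):1^1=0 -> mex({0, 2, 3}) = 1
G(5): splits (0,4):0^1=1 (1,3):1^3=2 (2,2):2^2=0 (0,3):0^3=3 (1,2):1^2=3 -> mex({0, 1, 2, 3}) = 4
G(6) = mex({0, 1, 2, 4}) = 3
G(7) = mex({0, 1, 3, 4, 5}) = 2
G(8) = mex({0, 2, 3, 5, 6}) = 1
G(9) = mex({0, 1, 2, 3, 6, 7}) = 4
G(10) = mex({0, 1, 3, 4, 5, 7}) = 2
G(11) = mex({0, 1, 2, 3, 4, 5}) = 6
G(12) = mex({0, 1, 2, 3, 5, 6, 7}) = 4
G(13) = mex({0, 2, 3, 4, 6, 7}) = 1
G(14) = mex({0, 1, 4, 5, 6, 7}) = 2
G(15) = mex({0, 1, 2, 3, 4, 5, 6}) = 7
G(16) = mex({0, 2, 3, 5, 6, 7}) = 1
G(17) = mex({0, 1, 2, 3, 5, 6, 7}) = 4
G(18) = mex({0, 1, 2, 4, 5, 6}) = 3
G(19) = mex({0, 1, 3, 4, 5, 7}) = 2
G(20) = mex({0, 2, 3, 4, 5, 6, 7}) = 1
G(21) = mex({0, 1, 2, 3, 5, 6, 7}) = 4
G(22) = mex({0, 1, 2, 3, 4, 5, 7}) = 6
G(23) = mex({0, 1, 2, 3, 4, 5, 6}) = 7
G(24) = mex({0, 1, 2, 3, 5, 6, 7}) = 4
G(25) = mex({0, 2, 3, 4, 6, 7}) = 1
G(26) = mex({0, 1, 3, 4, 5, 6, 7}) = 2
G(27) = mex({0, 1, 2, 3, 4, 5, 6, 7}) = 8
G(28) = mex({0, 1, 2, 3, 4, 6, 7, 8}) = 5
G(29) = mex({0, 1, 2, 3, 5, 6, 7, 8, 9}) = 4
G(30) = mex({0, 1, 2, 3, 4, 5, 6, 9, 10}) = 7
G(31) = mex({0, 1, 3, 4, 5, 7, 10, 11}) = 2
G(32) = mex({0, 2, 3, 4, 5, 6, 7, 9, 11}) = 1
G(33) = mex({0, 1, 2, 3, 4, 5, 6, 7, 9, 12}) = 8
G(34) = mex({0, 1, 2, 3, 4, 5, 7, 8, 11, 12}) = 6
G(35) = mex({0, 1, 2, 3, 4, 5, 6, 8, 9, 10, 11}) = 7
G(36) = mex({0, 1, 2, 3, 5, 6, 7, 9, 10}) = 4
G(37) = mex({0, 2, 3, 4, 6, 7, 9, 10, 11, 12}) = 1
G(38) = mex({0, 1, 3, 4, 5, 6, 7, 9, 10, 11, 12}) = 2
G(39) = mex({0, 1, 2, 4, 5, 6, 7, 9, 10, 12, 14}) = 3
G(40) = mex({0, 2, 3, 4, 6, 7, 11, 12, 14}) = 1
G(41) = mex({0, 1, 2, 3, 5, 6, 7, 9, 10, 11, 12}) = 4
G(42) = mex({0, 1, 2, 3, 4, 5, 6, 9, 10}) = 7
G(43) = mex({0, 1, 3, 4, 5, 7, 9, 10, 12, 15}) = 2
G(44) = mex({0, 2, 3, 4, 5, 6, 7, 9, 10, 12, 15}) = 1
G(45) = mex({0, 1, 2, 3, 4, 5, 6, 7, 9, 10, 12, 14}) = 8
G(46) = mex({0, 1, 3, 4, 5, 7, 8, 11, 12, 14}) = 2
G(47) = mex({0, 1, 2, 3, 4, 5, 6, 8, 9, 10, 11, 12}) = 7
G(48) = mex({0, 1, 2, 3, 5, 6, 7, 9, 10}) = 4
G(49) = mex({0, 2, 3, 4, 6, 7, 9, 10, 11, 12, 15}) = 1
G(50) = mex({0, 1, 4, 5, 6, 7, 9, 11, 12, 14, 15}) = 2
G(51) = mex({0, 1, 2, 3, 4, 5, 6, 7, 9, 12, 14, 15}) = 8
G(52) = mex({0, 2, 3, 4, 5, 6, 7, 8, 11, 12, 15}) = 1
Therefore G(52) = 1.

1


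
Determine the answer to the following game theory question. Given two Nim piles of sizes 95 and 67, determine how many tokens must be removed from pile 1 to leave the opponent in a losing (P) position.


Piles: 95 and 67
Current XOR: 95 XOR 67 = 28 (non-zero, so this is an N-position).
To make the XOR zero, we need to find a move that balances the piles.
For pile 1 (size 95): target = 95 XOR 28 = 67
We reduce pile 1 from 95 to 67.
Tokens removed: 95 - 67 = 28
Verification: 67 XOR 67 = 0

28


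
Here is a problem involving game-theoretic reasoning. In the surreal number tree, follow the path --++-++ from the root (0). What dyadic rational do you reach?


Sign expansion: --++-++
Rule: track bounds (lo, hi), initially (-inf, +inf). On '+', the current value becomes lo and we move to the simplest number in (value, hi): value + 1 if hi = +inf, otherwise the midpoint (value + hi)/2. On '-', the current value becomes hi and we move to value - 1 if lo = -inf, otherwise the midpoint (lo + value)/2.
Start at 0.
Step 1: sign = -, move left. Bounds: (-inf, 0). Value = -1
Step 2: sign = -, move left. Bounds: (-inf, -1). Value = -2
Step 3: sign = +, move right. Bounds: (-2, -1). Value = -3/2
Step 4: sign = +, move right. Bounds: (-3/2, -1). Value = -5/4
Step 5: sign = -, move left. Bounds: (-3/2, -5/4). Value = -11/8
Step 6: sign = +, move right. Bounds: (-11/8, -5/4). Value = -21/16
Step 7: sign = +, move right. Bounds: (-21/16, -5/4). Value = -41/32
The surreal number with sign expansion --++-++ is -41/32.

-41/32


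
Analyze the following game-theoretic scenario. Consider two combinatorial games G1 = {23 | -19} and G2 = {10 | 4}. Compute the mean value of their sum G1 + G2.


G1 = {23 | -19}, G2 = {10 | 4}
Each is a switch {a | b} with numbers a > b; its mean value is (a + b)/2, and mean value is additive over game sums: m(G1 + G2) = m(G1) + m(G2).
Mean of G1 = (23 + (-19))/2 = 4/2 = 2
Mean of G2 = (10 + (4))/2 = 14/2 = 7
Mean of G1 + G2 = 2 + 7 = 9

9


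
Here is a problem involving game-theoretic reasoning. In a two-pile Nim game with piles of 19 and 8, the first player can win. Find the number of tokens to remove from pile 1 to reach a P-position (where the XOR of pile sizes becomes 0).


Piles: 19 and 8
Current XOR: 19 XOR 8 = 27 (non-zero, so this is an N-position).
To make the XOR zero, we need to find a move that balances the piles.
For pile 1 (size 19): target = 19 XOR 27 = 8
We reduce pile 1 from 19 to 8.
Tokens removed: 19 - 8 = 11
Verification: 8 XOR 8 = 0

11


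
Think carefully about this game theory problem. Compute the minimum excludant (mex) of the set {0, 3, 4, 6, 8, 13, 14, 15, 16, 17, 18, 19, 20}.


Set = {0, 3, 4, 6, 8, 13, 14, 15, 16, 17, 18, 19, 20}
0 is in the set.
1 is NOT in the set. This is the mex.
mex = 1

1


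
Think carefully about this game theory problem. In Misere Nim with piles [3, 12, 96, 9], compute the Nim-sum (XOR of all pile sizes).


We need the XOR (exclusive or) of all pile sizes.
After XOR-ing pile 1 (size 3): 0 XOR 3 = 3
After XOR-ing pile 2 (size 12): 3 XOR 12 = 15
After XOR-ing pile 3 (size 96): 15 XOR 96 = 111
After XOR-ing pile 4 (size 9): 111 XOR 9 = 102
The Nim-value of this position is 102.

102


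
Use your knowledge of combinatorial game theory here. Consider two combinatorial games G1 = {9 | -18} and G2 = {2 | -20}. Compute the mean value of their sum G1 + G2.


G1 = {9 | -18}, G2 = {2 | -20}
Each is a switch {a | b} with numbers a > b; its mean value is (a + b)/2, and mean value is additive over game sums: m(G1 + G2) = m(G1) + m(G2).
Mean of G1 = (9 + (-18))/2 = -9/2 = -9/2
Mean of G2 = (2 + (-20))/2 = -18/2 = -9
Mean of G1 + G2 = -9/2 + -9 = -27/2

-27/2


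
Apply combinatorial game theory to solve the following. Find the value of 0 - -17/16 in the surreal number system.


x = 0, y = -17/16
Converting to common denominator: 16
x = 0/16, y = -17/16
x - y = 0 - -17/16 = 17/16

17/16


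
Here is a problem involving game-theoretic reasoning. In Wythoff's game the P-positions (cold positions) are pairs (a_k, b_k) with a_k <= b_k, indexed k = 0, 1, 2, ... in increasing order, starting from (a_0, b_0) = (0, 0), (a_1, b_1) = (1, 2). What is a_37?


By Wythoff's theorem, a_k = floor(k * phi) and b_k = floor(k * phi^2) = a_k + k, where phi = (1 + sqrt(5))/2 is the golden ratio.
phi = (1 + sqrt(5))/2 = 1.618034
k = 37
k * phi = 37 * 1.618034 = 59.867258
a_37 = floor(k * phi) = 59

59


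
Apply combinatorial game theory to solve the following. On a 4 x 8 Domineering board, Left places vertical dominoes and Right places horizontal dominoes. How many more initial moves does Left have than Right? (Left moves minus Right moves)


Board is 4 x 8 (rows x cols).
Left (vertical) placements: (rows-1) * cols = 3 * 8 = 24
Right (horizontal) placements: rows * (cols-1) = 4 * 7 = 28
Advantage = Left - Right = 24 - 28 = -4

-4


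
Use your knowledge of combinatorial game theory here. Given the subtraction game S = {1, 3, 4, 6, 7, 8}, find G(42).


The subtraction set is S = {1, 3, 4, 6, 7, 8}.
G(k) = mex{ G(k - s) : s in S, s <= k }. We compute iteratively: G(0) = 0.
G(1) = mex({0}) = 1
G(2) = mex({1}) = 0
G(3) = mex({0}) = 1
G(4) = mex({0, 1}) = 2
G(5) = mex({0, 1, 2}) = 3
G(6) = mex({0, 1, 3}) = 2
G(7) = mex({0, 1, 2}) = 3
G(8) = mex({0, 1, 2, 3}) = 4
G(9) = mex({0, 1, 2, 3, 4}) = 5
G(10) = mex({0, 1, 2, 3, 5}) = 4
G(11) = mex({1, 2, 3, 4}) = 0
G(12) = mex({0, 2, 3, 4, 5}) = 1
G(13) = mex({1, 2, 3, 4, 5}) = 0
G(14) = mex({0, 2, 3, 4}) = 1
G(15) = mex({0, 1, 3, 4, 5}) = 2
G(16) = mex({0, 1, 2, 4, 5}) = 3
G(17) = mex({0, 1, 3, 4, 5}) = 2
G(18) = mex({0, 1, 2, 4}) = 3
Observe that G(11)..G(18) = 0, 1, 0, 1, 2, 3, 2, 3 repeats G(0)..G(7) = 0, 1, 0, 1, 2, 3, 2, 3.
For k >= max(S) = 8, G(k) is determined by the previous 8 values G(k-8)..G(k-1); a window of 8 consecutive values has recurred shifted by 11, so by induction G(k + 11) = G(k) for all k >= 0: the sequence is periodic from the start with period 11.
One period: G(0..10) = 0, 1, 0, 1, 2, 3, 2, 3, 4, 5, 4.
42 mod 11 = 9, so G(42) = G(9) = 5.

5


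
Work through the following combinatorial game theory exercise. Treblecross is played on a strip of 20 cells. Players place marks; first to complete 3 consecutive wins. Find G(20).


Treblecross: place X on empty cells; 3-in-a-row wins.
Playing within two cells of an existing X lets the opponent win at once, so sensible play treats the cells i-2..i+2 around each X as dead. The player left with no safe cell loses, so this is a normal-play take-away game on strips of safe cells.
Placing X at cell i (0-indexed) of a strip of k safe cells leaves independent strips of sizes max(0, i-2) and max(0, k-i-3). Hence G(k) = mex{ G(max(0,i-2)) XOR G(max(0,k-i-3)) : 0 <= i < k }, with G(0) = 0.
G(1): splits (0,0):0^0=0 -> mex({0}) = 1
G(2): splits (0,0):0^0=0 -> mex({0}) = 1
G(3): splits (0,0):0^0=0 -> mex({0}) = 1
G(4): splits (0,1):0^1=1 (0,0):0^0=0 -> mex({0, 1}) = 2
G(5): splits (0,2):0^1=1 (0,1):0^1=1 (0,0):0^0=0 -> mex({0, 1}) = 2
G(6) = mex({1}) = 0
G(7) = mex({0, 1, 2}) = 3
G(8) = mex({0, 1, 2}) = 3
G(9) = mex({0, 2}) = 1
G(10) = mex({0, 2, 3}) = 1
G(11) = mex({0, 3}) = 1
G(12) = mex({1, 3}) = 0
G(13) = mex({0, 1, 2, 3}) = 4
G(14) = mex({0, 1, 2}) = 3
G(15) = mex({0, 1, 2}) = 3
G(16) = mex({0, 1, 2, 4}) = 3
G(17) = mex({0, 1, 3, 4}) = 2
G(18) = mex({0, 1, 3, 4}) = 2
G(19) = mex({0, 1, 3, 5}) = 2
G(20) = mex({0, 1, 2, 3, 5}) = 4
Therefore G(20) = 4.

4


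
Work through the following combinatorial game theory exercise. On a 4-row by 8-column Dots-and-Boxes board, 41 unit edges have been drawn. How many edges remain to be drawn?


Grid: 4 x 8 boxes, i.e. 5 rows and 9 columns of dots.
Horizontal edges: (rows + 1) * cols = 5 * 8 = 40
Vertical edges: rows * (cols + 1) = 4 * 9 = 36
Total edges: 40 + 36 = 76
Edges drawn: 41
Remaining: 76 - 41 = 35

35


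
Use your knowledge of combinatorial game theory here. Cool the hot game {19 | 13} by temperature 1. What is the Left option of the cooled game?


Original game: {19 | 13} (a switch {a | b} with a > b).
Cooling by t (for t below the temperature (a - b)/2 = 3) taxes each move by t: {a | b} cooled by t is {a - t | b + t}.
Cooling amount: t = 1
Cooled Left option: 19 - 1 = 18
Cooled Right option: 13 + 1 = 14
Cooled game: {18 | 14}
Left option = 18

18


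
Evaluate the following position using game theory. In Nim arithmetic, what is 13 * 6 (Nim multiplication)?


Nim multiplication is bilinear over XOR: (u XOR v) * w = (u*w) XOR (v*w).
So we split each operand into its bit components and XOR the pairwise Nim products.
13 = 1 + 4 + 8 (as XOR of powers of 2).
6 = 2 + 4 (as XOR of powers of 2).
Using the standard Nim-product table on single bits:
  2*2 = 3,   2*4 = 8,   2*8 = 12,
  4*4 = 6,   4*8 = 11,  8*8 = 13,
and  1*x = x (identity), k*l = l*k (commutative).
Pairwise Nim products:
  1 * 2 = 2
  1 * 4 = 4
  4 * 2 = 8
  4 * 4 = 6
  8 * 2 = 12
  8 * 4 = 11
XOR them: 2 XOR 4 XOR 8 XOR 6 XOR 12 XOR 11 = 15.
Result: 13 * 6 = 15 (in Nim).

15


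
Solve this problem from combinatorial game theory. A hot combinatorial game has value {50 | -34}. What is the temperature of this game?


The game is {50 | -34}, a switch {a | b} with numbers a > b.
Cooling {a | b} by t gives {a - t | b + t}, which stops being hot when a - t = b + t, i.e. at t = (a - b)/2. So the temperature of a switch is (a - b)/2.
Temperature = (Left option - Right option) / 2
= (50 - (-34)) / 2
= 84 / 2
= 42

42


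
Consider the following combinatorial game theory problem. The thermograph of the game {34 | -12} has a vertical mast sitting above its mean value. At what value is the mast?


Game = {34 | -12}, a switch {a | b} with numbers a > b.
Its thermograph has left wall a - t and right wall b + t, which meet at t = (a - b)/2, where both equal (a + b)/2. So the mast (mean value) is at (a + b)/2.
Mean = (34 + (-12))/2 = 22/2 = 11

11


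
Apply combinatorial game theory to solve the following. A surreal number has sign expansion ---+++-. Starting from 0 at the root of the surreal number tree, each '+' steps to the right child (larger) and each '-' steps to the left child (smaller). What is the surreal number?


Sign expansion: ---+++-
Rule: track bounds (lo, hi), initially (-inf, +inf). On '+', the current value becomes lo and we move to the simplest number in (value, hi): value + 1 if hi = +inf, otherwise the midpoint (value + hi)/2. On '-', the current value becomes hi and we move to value - 1 if lo = -inf, otherwise the midpoint (lo + value)/2.
Start at 0.
Step 1: sign = -, move left. Bounds: (-inf, 0). Value = -1
Step 2: sign = -, move left. Bounds: (-inf, -1). Value = -2
Step 3: sign = -, move left. Bounds: (-inf, -2). Value = -3
Step 4: sign = +, move right. Bounds: (-3, -2). Value = -5/2
Step 5: sign = +, move right. Bounds: (-5/2, -2). Value = -9/4
Step 6: sign = +, move right. Bounds: (-9/4, -2). Value = -17/8
Step 7: sign = -, move left. Bounds: (-9/4, -17/8). Value = -35/16
The surreal number with sign expansion ---+++- is -35/16.

-35/16


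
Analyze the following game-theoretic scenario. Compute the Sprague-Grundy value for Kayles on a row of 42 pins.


Kayles: a move removes 1 or 2 adjacent pins from a contiguous row.
Removing pins from a row of k leaves two independent rows (a, b) with a + b = k - 1 (one pin) or a + b = k - 2 (two pins); an end removal gives a = 0.
By Sprague-Grundy, G(k) = mex{ G(a) XOR G(b) } over all these splits. G(0) = 0.
G(1): splits (0,0):0^0=0 -> mex({0}) = 1
G(2): splits (0,1):0^1=1 (0,0):0^0=0 -> mex({0, 1}) = 2
G(3): splits (0,2):0^2=2 (1,1):1^1=0 (0,1):0^1=1 -> mex({0, 1, 2}) = 3
G(4): splits (0,3):0^3=3 (1,2):1^2=3 (0,2):0^2=2 (1,1):1^1=0 -> mex({0, 2, 3}) = 1
G(5): splits (0,4):0^1=1 (1,3):1^3=2 (2,2):2^2=0 (0,3):0^3=3 (1,2):1^2=3 -> mex({0, 1, 2, 3}) = 4
G(6) = mex({0, 1, 2, 4}) = 3
G(7) = mex({0, 1, 3, 4, 5}) = 2
G(8) = mex({0, 2, 3, 5, 6}) = 1
G(9) = mex({0, 1, 2, 3, 6, 7}) = 4
G(10) = mex({0, 1, 3, 4, 5, 7}) = 2
G(11) = mex({0, 1, 2, 3, 4, 5}) = 6
G(12) = mex({0, 1, 2, 3, 5, 6, 7}) = 4
G(13) = mex({0, 2, 3, 4, 6, 7}) = 1
G(14) = mex({0, 1, 4, 5, 6, 7}) = 2
G(15) = mex({0, 1, 2, 3, 4, 5, 6}) = 7
G(16) = mex({0, 2, 3, 5, 6, 7}) = 1
G(17) = mex({0, 1, 2, 3, 5, 6, 7}) = 4
G(18) = mex({0, 1, 2, 4, 5, 6}) = 3
G(19) = mex({0, 1, 3, 4, 5, 7}) = 2
G(20) = mex({0, 2, 3, 4, 5, 6, 7}) = 1
G(21) = mex({0, 1, 2, 3, 5, 6, 7}) = 4
G(22) = mex({0, 1, 2, 3, 4, 5, 7}) = 6
G(23) = mex({0, 1, 2, 3, 4, 5, 6}) = 7
G(24) = mex({0, 1, 2, 3, 5, 6, 7}) = 4
G(25) = mex({0, 2, 3, 4, 6, 7}) = 1
G(26) = mex({0, 1, 3, 4, 5, 6, 7}) = 2
G(27) = mex({0, 1, 2, 3, 4, 5, 6, 7}) = 8
G(28) = mex({0, 1, 2, 3, 4, 6, 7, 8}) = 5
G(29) = mex({0, 1, 2, 3, 5, 6, 7, 8, 9}) = 4
G(30) = mex({0, 1, 2, 3, 4, 5, 6, 9, 10}) = 7
G(31) = mex({0, 1, 3, 4, 5, 7, 10, 11}) = 2
G(32) = mex({0, 2, 3, 4, 5, 6, 7, 9, 11}) = 1
G(33) = mex({0, 1, 2, 3, 4, 5, 6, 7, 9, 12}) = 8
G(34) = mex({0, 1, 2, 3, 4, 5, 7, 8, 11, 12}) = 6
G(35) = mex({0, 1, 2, 3, 4, 5, 6, 8, 9, 10, 11}) = 7
G(36) = mex({0, 1, 2, 3, 5, 6, 7, 9, 10}) = 4
G(37) = mex({0, 2, 3, 4, 6, 7, 9, 10, 11, 12}) = 1
G(38) = mex({0, 1, 3, 4, 5, 6, 7, 9, 10, 11, 12}) = 2
G(39) = mex({0, 1, 2, 4, 5, 6, 7, 9, 10, 12, 14}) = 3
G(40) = mex({0, 2, 3, 4, 6, 7, 11, 12, 14}) = 1
G(41) = mex({0, 1, 2, 3, 5, 6, 7, 9, 10, 11, 12}) = 4
G(42) = mex({0, 1, 2, 3, 4, 5, 6, 9, 10}) = 7
Therefore G(42) = 7.

7


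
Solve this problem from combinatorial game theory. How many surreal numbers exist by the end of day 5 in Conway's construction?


Day 0: {|} = 0 is born. Count = 1.
Day n: the number of surreal numbers born by day n is 2^(n+1) - 1.
By day 0: 2^1 - 1 = 1
By day 1: 2^2 - 1 = 3
By day 2: 2^3 - 1 = 7
By day 3: 2^4 - 1 = 15
By day 4: 2^5 - 1 = 31
By day 5: 2^6 - 1 = 63
By day 5: 63 surreal numbers.

63


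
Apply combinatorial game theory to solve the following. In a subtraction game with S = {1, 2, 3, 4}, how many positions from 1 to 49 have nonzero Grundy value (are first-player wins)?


Subtraction set S = {1, 2, 3, 4}, so G(n) = n mod 5.
G(n) = 0 when n is a multiple of 5.
Multiples of 5 in [1, 49]: 9
N-positions (nonzero Grundy) = 49 - 9 = 40

40


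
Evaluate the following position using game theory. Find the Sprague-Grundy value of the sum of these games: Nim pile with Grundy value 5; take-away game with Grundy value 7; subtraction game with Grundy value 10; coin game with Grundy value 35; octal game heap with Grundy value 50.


By the Sprague-Grundy theorem, the Grundy value of a sum of games is the XOR of individual Grundy values.
Nim pile: Grundy value = 5. Running XOR: 0 XOR 5 = 5
take-away game: Grundy value = 7. Running XOR: 5 XOR 7 = 2
subtraction game: Grundy value = 10. Running XOR: 2 XOR 10 = 8
coin game: Grundy value = 35. Running XOR: 8 XOR 35 = 43
octal game heap: Grundy value = 50. Running XOR: 43 XOR 50 = 25
The combined Grundy value is 25.

25


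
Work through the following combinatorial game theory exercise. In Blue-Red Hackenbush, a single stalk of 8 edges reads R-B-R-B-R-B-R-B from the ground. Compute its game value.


Edges (from ground): R-B-R-B-R-B-R-B
By Berlekamp's sign-expansion rule, a Blue-Red Hackenbush stalk has the value of the surreal number whose sign sequence is the edge sequence with B -> + and R -> -.
Sign sequence: -+-+-+-+
Trace the sign expansion in the surreal number tree, starting from 0:
Edge 1: R (sign -) -> bounds (-inf, 0), value = -1
Edge 2: B (sign +) -> bounds (-1, 0), value = -1/2
Edge 3: R (sign -) -> bounds (-1, -1/2), value = -3/4
Edge 4: B (sign +) -> bounds (-3/4, -1/2), value = -5/8
Edge 5: R (sign -) -> bounds (-3/4, -5/8), value = -11/16
Edge 6: B (sign +) -> bounds (-11/16, -5/8), value = -21/32
Edge 7: R (sign -) -> bounds (-11/16, -21/32), value = -43/64
Edge 8: B (sign +) -> bounds (-43/64, -21/32), value = -85/128
Game value = -85/128

-85/128


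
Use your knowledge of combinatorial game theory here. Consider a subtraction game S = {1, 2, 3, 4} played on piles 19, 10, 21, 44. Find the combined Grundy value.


Subtraction set: {1, 2, 3, 4}
For this subtraction set, G(n) = n mod 5 (period = max + 1 = 5).
Pile 1 (size 19): G(19) = 19 mod 5 = 4
Pile 2 (size 10): G(10) = 10 mod 5 = 0
Pile 3 (size 21): G(21) = 21 mod 5 = 1
Pile 4 (size 44): G(44) = 44 mod 5 = 4
Total Grundy value = XOR of all: 4 XOR 0 XOR 1 XOR 4 = 1

1


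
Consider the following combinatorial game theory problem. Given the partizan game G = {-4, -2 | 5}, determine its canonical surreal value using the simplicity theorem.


Left options: {-4, -2}, max = -2
Right options: {5}, min = 5
All options are numbers and max(Left) < min(Right), so by the simplicity theorem the value is the simplest (earliest-born) number strictly between -2 and 5.
Integers -1 through 4 all lie strictly between -2 and 5.
Among integers, the simplest (lowest birthday = smallest |n|; 0 is born on day 0, +-n on day n) is 0.
No non-integer in the interval can be simpler: if x is a non-integer in the interval, then floor(x) or ceil(x) also lies in the interval (the interval contains an integer), and both are proper prefixes of x's sign expansion, i.e. born earlier. So the game value is 0.
Game value = 0

0


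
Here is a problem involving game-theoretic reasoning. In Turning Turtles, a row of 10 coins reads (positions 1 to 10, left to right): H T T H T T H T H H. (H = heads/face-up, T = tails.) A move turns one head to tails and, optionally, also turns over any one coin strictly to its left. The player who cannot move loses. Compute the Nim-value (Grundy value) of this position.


Coins: H T T H T T H T H H
Key fact: a single head at position k behaves exactly like a Nim heap of size k (turning it to T and optionally flipping a coin at j < k corresponds to moving the heap from k to j, or to 0), and heads combine as a disjunctive sum (two heads at the same place would cancel, matching j XOR j = 0). So the Nim-value is the XOR of the 1-indexed positions of the heads.
Face-up positions (1-indexed): [1, 4, 7, 9, 10]
XOR 0 with 1: 0 XOR 1 = 1
XOR 1 with 4: 1 XOR 4 = 5
XOR 5 with 7: 5 XOR 7 = 2
XOR 2 with 9: 2 XOR 9 = 11
XOR 11 with 10: 11 XOR 10 = 1
Nim-value = 1

1


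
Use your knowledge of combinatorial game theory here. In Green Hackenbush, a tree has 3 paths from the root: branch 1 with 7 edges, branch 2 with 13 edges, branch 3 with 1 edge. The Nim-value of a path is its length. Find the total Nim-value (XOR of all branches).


The tree has 3 branches from the ground vertex.
In Green Hackenbush, the Nim-value of a simple path of length k is k.
Branch 1: length 7, Nim-value = 7
Branch 2: length 13, Nim-value = 13
Branch 3: length 1, Nim-value = 1
Total Nim-value = XOR of all branch values:
0 XOR 7 = 7
7 XOR 13 = 10
10 XOR 1 = 11
Nim-value of the tree = 11

11


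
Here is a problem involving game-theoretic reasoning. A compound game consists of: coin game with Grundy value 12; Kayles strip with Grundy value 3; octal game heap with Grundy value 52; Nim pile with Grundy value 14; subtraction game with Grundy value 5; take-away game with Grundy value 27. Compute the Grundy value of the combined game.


By the Sprague-Grundy theorem, the Grundy value of a sum of games is the XOR of individual Grundy values.
coin game: Grundy value = 12. Running XOR: 0 XOR 12 = 12
Kayles strip: Grundy value = 3. Running XOR: 12 XOR 3 = 15
octal game heap: Grundy value = 52. Running XOR: 15 XOR 52 = 59
Nim pile: Grundy value = 14. Running XOR: 59 XOR 14 = 53
subtraction game: Grundy value = 5. Running XOR: 53 XOR 5 = 48
take-away game: Grundy value = 27. Running XOR: 48 XOR 27 = 43
The combined Grundy value is 43.

43


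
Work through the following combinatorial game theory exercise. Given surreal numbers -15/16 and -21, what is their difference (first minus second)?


x = -15/16, y = -21
Converting to common denominator: 16
x = -15/16, y = -336/16
x - y = -15/16 - -21 = 321/16

321/16


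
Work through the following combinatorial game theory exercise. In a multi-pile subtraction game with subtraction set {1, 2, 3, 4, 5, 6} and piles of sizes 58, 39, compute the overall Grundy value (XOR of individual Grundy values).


Subtraction set: {1, 2, 3, 4, 5, 6}
For this subtraction set, G(n) = n mod 7 (period = max + 1 = 7).
Pile 1 (size 58): G(58) = 58 mod 7 = 2
Pile 2 (size 39): G(39) = 39 mod 7 = 4
Total Grundy value = XOR of all: 2 XOR 4 = 6

6


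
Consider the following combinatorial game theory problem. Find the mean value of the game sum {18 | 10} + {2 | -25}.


G1 = {18 | 10}, G2 = {2 | -25}
Each is a switch {a | b} with numbers a > b; its mean value is (a + b)/2, and mean value is additive over game sums: m(G1 + G2) = m(G1) + m(G2).
Mean of G1 = (18 + (10))/2 = 28/2 = 14
Mean of G2 = (2 + (-25))/2 = -23/2 = -23/2
Mean of G1 + G2 = 14 + -23/2 = 5/2

5/2


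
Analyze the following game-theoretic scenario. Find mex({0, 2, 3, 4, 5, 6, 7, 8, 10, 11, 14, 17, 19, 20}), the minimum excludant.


Set = {0, 2, 3, 4, 5, 6, 7, 8, 10, 11, 14, 17, 19, 20}
0 is in the set.
1 is NOT in the set. This is the mex.
mex = 1

1


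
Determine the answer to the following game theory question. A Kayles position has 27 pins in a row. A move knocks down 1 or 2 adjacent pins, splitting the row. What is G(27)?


Kayles: a move removes 1 or 2 adjacent pins from a contiguous row.
Removing pins from a row of k leaves two independent rows (a, b) with a + b = k - 1 (one pin) or a + b = k - 2 (two pins); an end removal gives a = 0.
By Sprague-Grundy, G(k) = mex{ G(a) XOR G(b) } over all these splits. G(0) = 0.
G(1): splits (0,0):0^0=0 -> mex({0}) = 1
G(2): splits (0,1):0^1=1 (0,0):0^0=0 -> mex({0, 1}) = 2
G(3): splits (0,2):0^2=2 (1,1):1^1=0 (0,1):0^1=1 -> mex({0, 1, 2}) = 3
G(4): splits (0,3):0^3=3 (1,2):1^2=3 (0,2):0^2=2 (1,1):1^1=0 -> mex({0, 2, 3}) = 1
G(5): splits (0,4):0^1=1 (1,3):1^3=2 (2,2):2^2=0 (0,3):0^3=3 (1,2):1^2=3 -> mex({0, 1, 2, 3}) = 4
G(6) = mex({0, 1, 2, 4}) = 3
G(7) = mex({0, 1, 3, 4, 5}) = 2
G(8) = mex({0, 2, 3, 5, 6}) = 1
G(9) = mex({0, 1, 2, 3, 6, 7}) = 4
G(10) = mex({0, 1, 3, 4, 5, 7}) = 2
G(11) = mex({0, 1, 2, 3, 4, 5}) = 6
G(12) = mex({0, 1, 2, 3, 5, 6, 7}) = 4
G(13) = mex({0, 2, 3, 4, 6, 7}) = 1
G(14) = mex({0, 1, 4, 5, 6, 7}) = 2
G(15) = mex({0, 1, 2, 3, 4, 5, 6}) = 7
G(16) = mex({0, 2, 3, 5, 6, 7}) = 1
G(17) = mex({0, 1, 2, 3, 5, 6, 7}) = 4
G(18) = mex({0, 1, 2, 4, 5, 6}) = 3
G(19) = mex({0, 1, 3, 4, 5, 7}) = 2
G(20) = mex({0, 2, 3, 4, 5, 6, 7}) = 1
G(21) = mex({0, 1, 2, 3, 5, 6, 7}) = 4
G(22) = mex({0, 1, 2, 3, 4, 5, 7}) = 6
G(23) = mex({0, 1, 2, 3, 4, 5, 6}) = 7
G(24) = mex({0, 1, 2, 3, 5, 6, 7}) = 4
G(25) = mex({0, 2, 3, 4, 6, 7}) = 1
G(26) = mex({0, 1, 3, 4, 5, 6, 7}) = 2
G(27) = mex({0, 1, 2, 3, 4, 5, 6, 7}) = 8
Therefore G(27) = 8.

8


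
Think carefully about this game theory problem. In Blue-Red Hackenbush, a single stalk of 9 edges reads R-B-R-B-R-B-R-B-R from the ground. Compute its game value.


Edges (from ground): R-B-R-B-R-B-R-B-R
By Berlekamp's sign-expansion rule, a Blue-Red Hackenbush stalk has the value of the surreal number whose sign sequence is the edge sequence with B -> + and R -> -.
Sign sequence: -+-+-+-+-
Trace the sign expansion in the surreal number tree, starting from 0:
Edge 1: R (sign -) -> bounds (-inf, 0), value = -1
Edge 2: B (sign +) -> bounds (-1, 0), value = -1/2
Edge 3: R (sign -) -> bounds (-1, -1/2), value = -3/4
Edge 4: B (sign +) -> bounds (-3/4, -1/2), value = -5/8
Edge 5: R (sign -) -> bounds (-3/4, -5/8), value = -11/16
Edge 6: B (sign +) -> bounds (-11/16, -5/8), value = -21/32
Edge 7: R (sign -) -> bounds (-11/16, -21/32), value = -43/64
Edge 8: B (sign +) -> bounds (-43/64, -21/32), value = -85/128
Edge 9: R (sign -) -> bounds (-43/64, -85/128), value = -171/256
Game value = -171/256

-171/256


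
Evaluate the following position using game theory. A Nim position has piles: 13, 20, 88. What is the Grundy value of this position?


We need the XOR (exclusive or) of all pile sizes.
After XOR-ing pile 1 (size 13): 0 XOR 13 = 13
After XOR-ing pile 2 (size 20): 13 XOR 20 = 25
After XOR-ing pile 3 (size 88): 25 XOR 88 = 65
The Nim-value of this position is 65.

65


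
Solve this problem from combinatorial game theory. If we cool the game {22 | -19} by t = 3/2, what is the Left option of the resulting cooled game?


Original game: {22 | -19} (a switch {a | b} with a > b).
Cooling by t (for t below the temperature (a - b)/2 = 41/2) taxes each move by t: {a | b} cooled by t is {a - t | b + t}.
Cooling amount: t = 3/2
Cooled Left option: 22 - 3/2 = 41/2
Cooled Right option: -19 + 3/2 = -35/2
Cooled game: {41/2 | -35/2}
Left option = 41/2

41/2


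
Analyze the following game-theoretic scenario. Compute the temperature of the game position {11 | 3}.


The game is {11 | 3}, a switch {a | b} with numbers a > b.
Cooling {a | b} by t gives {a - t | b + t}, which stops being hot when a - t = b + t, i.e. at t = (a - b)/2. So the temperature of a switch is (a - b)/2.
Temperature = (Left option - Right option) / 2
= (11 - (3)) / 2
= 8 / 2
= 4

4


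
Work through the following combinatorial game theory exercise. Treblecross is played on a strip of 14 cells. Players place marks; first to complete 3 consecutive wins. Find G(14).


Treblecross: place X on empty cells; 3-in-a-row wins.
Playing within two cells of an existing X lets the opponent win at once, so sensible play treats the cells i-2..i+2 around each X as dead. The player left with no safe cell loses, so this is a normal-play take-away game on strips of safe cells.
Placing X at cell i (0-indexed) of a strip of k safe cells leaves independent strips of sizes max(0, i-2) and max(0, k-i-3). Hence G(k) = mex{ G(max(0,i-2)) XOR G(max(0,k-i-3)) : 0 <= i < k }, with G(0) = 0.
G(1): splits (0,0):0^0=0 -> mex({0}) = 1
G(2): splits (0,0):0^0=0 -> mex({0}) = 1
G(3): splits (0,0):0^0=0 -> mex({0}) = 1
G(4): splits (0,1):0^1=1 (0,0):0^0=0 -> mex({0, 1}) = 2
G(5): splits (0,2):0^1=1 (0,1):0^1=1 (0,0):0^0=0 -> mex({0, 1}) = 2
G(6) = mex({1}) = 0
G(7) = mex({0, 1, 2}) = 3
G(8) = mex({0, 1, 2}) = 3
G(9) = mex({0, 2}) = 1
G(10) = mex({0, 2, 3}) = 1
G(11) = mex({0, 3}) = 1
G(12) = mex({1, 3}) = 0
G(13) = mex({0, 1, 2, 3}) = 4
G(14) = mex({0, 1, 2}) = 3
Therefore G(14) = 3.

3


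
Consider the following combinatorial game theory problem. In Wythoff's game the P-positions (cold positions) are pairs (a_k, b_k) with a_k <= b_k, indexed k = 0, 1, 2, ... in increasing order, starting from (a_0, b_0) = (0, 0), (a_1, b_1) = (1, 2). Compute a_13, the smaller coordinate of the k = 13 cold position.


By Wythoff's theorem, a_k = floor(k * phi) and b_k = floor(k * phi^2) = a_k + k, where phi = (1 + sqrt(5))/2 is the golden ratio.
phi = (1 + sqrt(5))/2 = 1.618034
k = 13
k * phi = 13 * 1.618034 = 21.034442
a_13 = floor(k * phi) = 21

21


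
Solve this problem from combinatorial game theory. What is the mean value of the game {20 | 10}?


Game = {20 | 10}, a switch {a | b} with numbers a > b.
Its thermograph has left wall a - t and right wall b + t, which meet at t = (a - b)/2, where both equal (a + b)/2. So the mast (mean value) is at (a + b)/2.
Mean = (20 + (10))/2 = 30/2 = 15

15


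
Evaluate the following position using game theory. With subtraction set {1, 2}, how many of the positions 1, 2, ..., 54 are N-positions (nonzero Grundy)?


Subtraction set S = {1, 2}, so G(n) = n mod 3.
G(n) = 0 when n is a multiple of 3.
Multiples of 3 in [1, 54]: 18
N-positions (nonzero Grundy) = 54 - 18 = 36

36


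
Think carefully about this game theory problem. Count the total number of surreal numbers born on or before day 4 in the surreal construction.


Day 0: {|} = 0 is born. Count = 1.
Day n: the number of surreal numbers born by day n is 2^(n+1) - 1.
By day 0: 2^1 - 1 = 1
By day 1: 2^2 - 1 = 3
By day 2: 2^3 - 1 = 7
By day 3: 2^4 - 1 = 15
By day 4: 2^5 - 1 = 31
By day 4: 31 surreal numbers.

31


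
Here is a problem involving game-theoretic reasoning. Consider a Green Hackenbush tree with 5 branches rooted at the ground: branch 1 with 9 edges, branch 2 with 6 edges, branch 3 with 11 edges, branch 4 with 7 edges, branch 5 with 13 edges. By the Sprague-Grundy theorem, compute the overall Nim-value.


The tree has 5 branches from the ground vertex.
In Green Hackenbush, the Nim-value of a simple path of length k is k.
Branch 1: length 9, Nim-value = 9
Branch 2: length 6, Nim-value = 6
Branch 3: length 11, Nim-value = 11
Branch 4: length 7, Nim-value = 7
Branch 5: length 13, Nim-value = 13
Total Nim-value = XOR of all branch values:
0 XOR 9 = 9
9 XOR 6 = 15
15 XOR 11 = 4
4 XOR 7 = 3
3 XOR 13 = 14
Nim-value of the tree = 14

14


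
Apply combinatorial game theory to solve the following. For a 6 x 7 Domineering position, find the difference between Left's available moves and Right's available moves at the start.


Board is 6 x 7 (rows x cols).
Left (vertical) placements: (rows-1) * cols = 5 * 7 = 35
Right (horizontal) placements: rows * (cols-1) = 6 * 6 = 36
Advantage = Left - Right = 35 - 36 = -1

-1


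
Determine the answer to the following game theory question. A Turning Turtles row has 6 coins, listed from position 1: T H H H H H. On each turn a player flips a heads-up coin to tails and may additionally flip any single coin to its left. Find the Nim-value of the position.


Coins: T H H H H H
Key fact: a single head at position k behaves exactly like a Nim heap of size k (turning it to T and optionally flipping a coin at j < k corresponds to moving the heap from k to j, or to 0), and heads combine as a disjunctive sum (two heads at the same place would cancel, matching j XOR j = 0). So the Nim-value is the XOR of the 1-indexed positions of the heads.
Face-up positions (1-indexed): [2, 3, 4, 5, 6]
XOR 0 with 2: 0 XOR 2 = 2
XOR 2 with 3: 2 XOR 3 = 1
XOR 1 with 4: 1 XOR 4 = 5
XOR 5 with 5: 5 XOR 5 = 0
XOR 0 with 6: 0 XOR 6 = 6
Nim-value = 6

6


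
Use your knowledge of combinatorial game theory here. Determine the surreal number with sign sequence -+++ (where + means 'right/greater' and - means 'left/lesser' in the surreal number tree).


Sign expansion: -+++
Rule: track bounds (lo, hi), initially (-inf, +inf). On '+', the current value becomes lo and we move to the simplest number in (value, hi): value + 1 if hi = +inf, otherwise the midpoint (value + hi)/2. On '-', the current value becomes hi and we move to value - 1 if lo = -inf, otherwise the midpoint (lo + value)/2.
Start at 0.
Step 1: sign = -, move left. Bounds: (-inf, 0). Value = -1
Step 2: sign = +, move right. Bounds: (-1, 0). Value = -1/2
Step 3: sign = +, move right. Bounds: (-1/2, 0). Value = -1/4
Step 4: sign = +, move right. Bounds: (-1/4, 0). Value = -1/8
The surreal number with sign expansion -+++ is -1/8.

-1/8


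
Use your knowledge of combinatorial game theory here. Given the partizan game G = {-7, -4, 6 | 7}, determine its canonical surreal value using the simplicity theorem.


Left options: {-7, -4, 6}, max = 6
Right options: {7}, min = 7
All options are numbers and max(Left) < min(Right), so by the simplicity theorem the value is the simplest (earliest-born) number strictly between 6 and 7.
No integer lies strictly between 6 and 7, so the value is the dyadic rational m/2^k in the interval with the smallest k (then m odd); search k = 1, 2, ...:
Denominator 2: 13/2 lies strictly between 6 and 7 -- found.
The simplest number in the interval is 13/2.
Game value = 13/2

13/2


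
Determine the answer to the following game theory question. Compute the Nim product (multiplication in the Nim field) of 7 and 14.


Nim multiplication is bilinear over XOR: (u XOR v) * w = (u*w) XOR (v*w).
So we split each operand into its bit components and XOR the pairwise Nim products.
7 = 1 + 2 + 4 (as XOR of powers of 2).
14 = 2 + 4 + 8 (as XOR of powers of 2).
Using the standard Nim-product table on single bits:
  2*2 = 3,   2*4 = 8,   2*8 = 12,
  4*4 = 6,   4*8 = 11,  8*8 = 13,
and  1*x = x (identity), k*l = l*k (commutative).
Pairwise Nim products:
  1 * 2 = 2
  1 * 4 = 4
  1 * 8 = 8
  2 * 2 = 3
  2 * 4 = 8
  2 * 8 = 12
  4 * 2 = 8
  4 * 4 = 6
  4 * 8 = 11
XOR them: 2 XOR 4 XOR 8 XOR 3 XOR 8 XOR 12 XOR 8 XOR 6 XOR 11 = 12.
Result: 7 * 14 = 12 (in Nim).

12


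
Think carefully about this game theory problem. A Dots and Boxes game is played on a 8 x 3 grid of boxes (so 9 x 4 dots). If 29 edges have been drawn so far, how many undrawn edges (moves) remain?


Grid: 8 x 3 boxes, i.e. 9 rows and 4 columns of dots.
Horizontal edges: (rows + 1) * cols = 9 * 3 = 27
Vertical edges: rows * (cols + 1) = 8 * 4 = 32
Total edges: 27 + 32 = 59
Edges drawn: 29
Remaining: 59 - 29 = 30

30


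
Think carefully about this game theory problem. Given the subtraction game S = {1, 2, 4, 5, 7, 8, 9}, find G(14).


The subtraction set is S = {1, 2, 4, 5, 7, 8, 9}.
G(k) = mex{ G(k - s) : s in S, s <= k }. We compute iteratively: G(0) = 0.
G(1) = mex({0}) = 1
G(2) = mex({0, 1}) = 2
G(3) = mex({1, 2}) = 0
G(4) = mex({0, 2}) = 1
G(5) = mex({0, 1}) = 2
G(6) = mex({1, 2}) = 0
G(7) = mex({0, 2}) = 1
G(8) = mex({0, 1}) = 2
G(9) = mex({0, 1, 2}) = 3
G(10) = mex({0, 1, 2, 3}) = 4
G(11) = mex({0, 1, 2, 3, 4}) = 5
G(12) = mex({0, 1, 2, 4, 5}) = 3
G(13) = mex({0, 1, 2, 3, 5}) = 4
G(14) = mex({0, 1, 2, 3, 4}) = 5
Therefore G(14) = 5.

5


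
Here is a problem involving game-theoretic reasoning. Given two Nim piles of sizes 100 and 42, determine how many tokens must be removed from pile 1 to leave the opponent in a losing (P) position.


Piles: 100 and 42
Current XOR: 100 XOR 42 = 78 (non-zero, so this is an N-position).
To make the XOR zero, we need to find a move that balances the piles.
For pile 1 (size 100): target = 100 XOR 78 = 42
We reduce pile 1 from 100 to 42.
Tokens removed: 100 - 42 = 58
Verification: 42 XOR 42 = 0

58


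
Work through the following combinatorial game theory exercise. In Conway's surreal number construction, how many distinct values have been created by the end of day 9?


Day 0: {|} = 0 is born. Count = 1.
Day n: the number of surreal numbers born by day n is 2^(n+1) - 1.
By day 0: 2^1 - 1 = 1
By day 1: 2^2 - 1 = 3
By day 2: 2^3 - 1 = 7
By day 3: 2^4 - 1 = 15
By day 4: 2^5 - 1 = 31
By day 5: 2^6 - 1 = 63
By day 6: 2^7 - 1 = 127
By day 7: 2^8 - 1 = 255
By day 8: 2^9 - 1 = 511
By day 9: 2^10 - 1 = 1023
By day 9: 1023 surreal numbers.

1023


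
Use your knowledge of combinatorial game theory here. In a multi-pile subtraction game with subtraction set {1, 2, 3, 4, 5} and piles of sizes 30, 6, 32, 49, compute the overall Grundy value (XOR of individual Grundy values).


Subtraction set: {1, 2, 3, 4, 5}
For this subtraction set, G(n) = n mod 6 (period = max + 1 = 6).
Pile 1 (size 30): G(30) = 30 mod 6 = 0
Pile 2 (size 6): G(6) = 6 mod 6 = 0
Pile 3 (size 32): G(32) = 32 mod 6 = 2
Pile 4 (size 49): G(49) = 49 mod 6 = 1
Total Grundy value = XOR of all: 0 XOR 0 XOR 2 XOR 1 = 3

3


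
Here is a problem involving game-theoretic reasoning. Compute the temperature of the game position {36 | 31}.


The game is {36 | 31}, a switch {a | b} with numbers a > b.
Cooling {a | b} by t gives {a - t | b + t}, which stops being hot when a - t = b + t, i.e. at t = (a - b)/2. So the temperature of a switch is (a - b)/2.
Temperature = (Left option - Right option) / 2
= (36 - (31)) / 2
= 5 / 2
= 5/2

5/2


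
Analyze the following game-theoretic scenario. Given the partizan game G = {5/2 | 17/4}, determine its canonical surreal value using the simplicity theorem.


Left options: {5/2}, max = 5/2
Right options: {17/4}, min = 17/4
All options are numbers and max(Left) < min(Right), so by the simplicity theorem the value is the simplest (earliest-born) number strictly between 5/2 and 17/4.
Integers 3 through 4 all lie strictly between 5/2 and 17/4.
Among integers, the simplest (lowest birthday = smallest |n|; 0 is born on day 0, +-n on day n) is 3.
No non-integer in the interval can be simpler: if x is a non-integer in the interval, then floor(x) or ceil(x) also lies in the interval (the interval contains an integer), and both are proper prefixes of x's sign expansion, i.e. born earlier. So the game value is 3.
Game value = 3

3


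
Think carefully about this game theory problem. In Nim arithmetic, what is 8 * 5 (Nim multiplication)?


Nim multiplication is bilinear over XOR: (u XOR v) * w = (u*w) XOR (v*w).
So we split each operand into its bit components and XOR the pairwise Nim products.
8 = 8 (as XOR of powers of 2).
5 = 1 + 4 (as XOR of powers of 2).
Using the standard Nim-product table on single bits:
  2*2 = 3,   2*4 = 8,   2*8 = 12,
  4*4 = 6,   4*8 = 11,  8*8 = 13,
and  1*x = x (identity), k*l = l*k (commutative).
Pairwise Nim products:
  8 * 1 = 8
  8 * 4 = 11
XOR them: 8 XOR 11 = 3.
Result: 8 * 5 = 3 (in Nim).

3


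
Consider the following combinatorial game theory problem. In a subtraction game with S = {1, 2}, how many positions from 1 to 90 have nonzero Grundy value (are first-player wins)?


Subtraction set S = {1, 2}, so G(n) = n mod 3.
G(n) = 0 when n is a multiple of 3.
Multiples of 3 in [1, 90]: 30
N-positions (nonzero Grundy) = 90 - 30 = 60

60


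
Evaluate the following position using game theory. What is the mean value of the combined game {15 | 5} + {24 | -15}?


G1 = {15 | 5}, G2 = {24 | -15}
Each is a switch {a | b} with numbers a > b; its mean value is (a + b)/2, and mean value is additive over game sums: m(G1 + G2) = m(G1) + m(G2).
Mean of G1 = (15 + (5))/2 = 20/2 = 10
Mean of G2 = (24 + (-15))/2 = 9/2 = 9/2
Mean of G1 + G2 = 10 + 9/2 = 29/2

29/2


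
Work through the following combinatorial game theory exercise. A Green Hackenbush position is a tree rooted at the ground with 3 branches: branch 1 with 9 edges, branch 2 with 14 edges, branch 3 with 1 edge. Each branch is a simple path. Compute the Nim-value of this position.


The tree has 3 branches from the ground vertex.
In Green Hackenbush, the Nim-value of a simple path of length k is k.
Branch 1: length 9, Nim-value = 9
Branch 2: length 14, Nim-value = 14
Branch 3: length 1, Nim-value = 1
Total Nim-value = XOR of all branch values:
0 XOR 9 = 9
9 XOR 14 = 7
7 XOR 1 = 6
Nim-value of the tree = 6

6
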